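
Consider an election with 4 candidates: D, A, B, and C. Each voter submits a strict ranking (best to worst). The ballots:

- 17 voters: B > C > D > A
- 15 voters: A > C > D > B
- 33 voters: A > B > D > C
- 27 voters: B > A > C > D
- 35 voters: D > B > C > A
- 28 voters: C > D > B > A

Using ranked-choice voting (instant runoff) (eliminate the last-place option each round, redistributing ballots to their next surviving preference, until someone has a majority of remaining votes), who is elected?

Round 1: D 35, A 48, B 44, C 28. Eliminate C.
Round 2: D 63, A 48, B 44. Eliminate B.
Round 3: D 80, A 75. D has a majority.

D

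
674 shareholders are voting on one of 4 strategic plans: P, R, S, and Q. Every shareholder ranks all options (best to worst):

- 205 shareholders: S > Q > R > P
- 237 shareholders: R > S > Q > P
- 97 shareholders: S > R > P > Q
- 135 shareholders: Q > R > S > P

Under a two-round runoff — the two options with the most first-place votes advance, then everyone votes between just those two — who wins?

R

Round 1 first-place votes: P 0, R 237, S 302, Q 135.
S and R advance.
Runoff: S is preferred to R by 302 voters; R by 372.
R wins the runoff.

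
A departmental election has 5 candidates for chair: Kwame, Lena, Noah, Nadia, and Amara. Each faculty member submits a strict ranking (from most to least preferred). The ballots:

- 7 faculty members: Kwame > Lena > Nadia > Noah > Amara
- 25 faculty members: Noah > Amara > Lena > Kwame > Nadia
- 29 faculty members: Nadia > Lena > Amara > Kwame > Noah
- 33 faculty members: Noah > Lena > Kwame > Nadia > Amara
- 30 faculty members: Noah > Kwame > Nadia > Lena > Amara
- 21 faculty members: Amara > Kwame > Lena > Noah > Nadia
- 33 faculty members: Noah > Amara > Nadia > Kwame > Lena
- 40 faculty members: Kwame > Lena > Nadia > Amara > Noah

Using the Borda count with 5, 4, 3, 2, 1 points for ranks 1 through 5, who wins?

Kwame: 7·5 + 25·2 + 29·2 + 33·3 + 30·4 + 21·4 + 33·2 + 40·5 = 712
Lena: 7·4 + 25·3 + 29·4 + 33·4 + 30·2 + 21·3 + 33·1 + 40·4 = 667
Noah: 7·2 + 25·5 + 29·1 + 33·5 + 30·5 + 21·2 + 33·5 + 40·1 = 730
Nadia: 7·3 + 25·1 + 29·5 + 33·2 + 30·3 + 21·1 + 33·3 + 40·3 = 587
Amara: 7·1 + 25·4 + 29·3 + 33·1 + 30·1 + 21·5 + 33·4 + 40·2 = 574
Noah has the highest Borda score (730).

Noah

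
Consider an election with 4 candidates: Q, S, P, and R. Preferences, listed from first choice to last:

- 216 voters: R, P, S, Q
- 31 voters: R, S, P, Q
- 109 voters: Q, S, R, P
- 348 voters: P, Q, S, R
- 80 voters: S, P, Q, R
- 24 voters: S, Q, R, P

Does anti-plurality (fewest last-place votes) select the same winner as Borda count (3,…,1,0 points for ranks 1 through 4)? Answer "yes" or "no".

no

Anti-plurality — last-place votes: Q 247, S 0, P 133, R 428. Winner: S.
Borda — scores: Q 1151, S 1156, P 1667, R 874. Winner: P.
The two methods disagree.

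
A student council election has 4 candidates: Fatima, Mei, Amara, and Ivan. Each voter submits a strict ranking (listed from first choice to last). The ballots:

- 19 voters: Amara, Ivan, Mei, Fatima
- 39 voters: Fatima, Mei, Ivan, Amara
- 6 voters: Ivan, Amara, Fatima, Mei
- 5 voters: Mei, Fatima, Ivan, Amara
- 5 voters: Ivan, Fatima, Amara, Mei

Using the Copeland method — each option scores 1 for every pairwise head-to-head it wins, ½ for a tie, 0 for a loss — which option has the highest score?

Fatima

Fatima: beats Mei, Amara, and Ivan → score 3.
Mei: beats Amara and Ivan; loses to Fatima → score 2.
Amara: loses to Fatima, Mei, and Ivan → score 0.
Ivan: beats Amara; loses to Fatima and Mei → score 1.
Fatima has the best pairwise record.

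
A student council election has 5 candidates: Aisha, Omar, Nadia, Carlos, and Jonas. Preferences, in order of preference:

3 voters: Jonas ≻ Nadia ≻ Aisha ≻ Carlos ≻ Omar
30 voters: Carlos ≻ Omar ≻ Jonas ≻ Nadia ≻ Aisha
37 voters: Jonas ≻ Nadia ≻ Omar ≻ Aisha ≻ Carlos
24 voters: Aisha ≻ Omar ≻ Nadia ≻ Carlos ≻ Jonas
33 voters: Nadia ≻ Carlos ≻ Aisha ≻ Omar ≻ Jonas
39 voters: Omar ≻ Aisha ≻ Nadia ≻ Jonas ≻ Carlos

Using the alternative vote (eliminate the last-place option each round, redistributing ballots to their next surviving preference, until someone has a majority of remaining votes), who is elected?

Omar

Round 1: Aisha 24, Omar 39, Nadia 33, Carlos 30, Jonas 40. Eliminate Aisha.
Round 2: Omar 63, Nadia 33, Carlos 30, Jonas 40. Eliminate Carlos.
Round 3: Omar 93, Nadia 33, Jonas 40. Omar has a majority.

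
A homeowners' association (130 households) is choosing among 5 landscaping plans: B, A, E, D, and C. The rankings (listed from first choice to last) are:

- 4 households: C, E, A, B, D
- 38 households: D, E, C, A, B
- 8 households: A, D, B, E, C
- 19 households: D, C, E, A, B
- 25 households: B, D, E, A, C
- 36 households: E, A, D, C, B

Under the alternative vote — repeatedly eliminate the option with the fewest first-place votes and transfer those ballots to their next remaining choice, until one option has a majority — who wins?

D

Round 1: B 25, A 8, E 36, D 57, C 4. Eliminate C.
Round 2: B 25, A 8, E 40, D 57. Eliminate A.
Round 3: B 25, E 40, D 65. Eliminate B.
Round 4: E 40, D 90. D has a majority.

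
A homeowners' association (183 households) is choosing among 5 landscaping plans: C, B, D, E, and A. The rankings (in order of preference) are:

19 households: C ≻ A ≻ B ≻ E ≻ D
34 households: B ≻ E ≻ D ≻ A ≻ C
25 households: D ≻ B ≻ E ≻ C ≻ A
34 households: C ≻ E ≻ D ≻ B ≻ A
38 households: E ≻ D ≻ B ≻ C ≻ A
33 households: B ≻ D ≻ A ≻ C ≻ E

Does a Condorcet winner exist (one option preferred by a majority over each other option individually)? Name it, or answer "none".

Checking pairwise contests:
B beats C 130–53.
D beats B 97–86.
E beats D 125–58.
B beats E 111–72.
C beats A 116–67.
Every option loses at least one head-to-head, so there is no Condorcet winner.

none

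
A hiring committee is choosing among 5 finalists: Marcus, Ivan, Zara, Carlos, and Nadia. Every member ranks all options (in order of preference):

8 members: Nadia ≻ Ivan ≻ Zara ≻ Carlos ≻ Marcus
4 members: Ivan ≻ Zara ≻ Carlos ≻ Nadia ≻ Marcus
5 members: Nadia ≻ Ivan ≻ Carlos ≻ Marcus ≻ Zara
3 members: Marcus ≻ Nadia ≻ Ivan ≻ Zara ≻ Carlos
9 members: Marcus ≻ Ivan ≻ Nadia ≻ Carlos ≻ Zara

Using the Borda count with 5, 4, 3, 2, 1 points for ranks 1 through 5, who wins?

Marcus: 8·1 + 4·1 + 5·2 + 3·5 + 9·5 = 82
Ivan: 8·4 + 4·5 + 5·4 + 3·3 + 9·4 = 117
Zara: 8·3 + 4·4 + 5·1 + 3·2 + 9·1 = 60
Carlos: 8·2 + 4·3 + 5·3 + 3·1 + 9·2 = 64
Nadia: 8·5 + 4·2 + 5·5 + 3·4 + 9·3 = 112
Ivan has the highest Borda score (117).

Ivan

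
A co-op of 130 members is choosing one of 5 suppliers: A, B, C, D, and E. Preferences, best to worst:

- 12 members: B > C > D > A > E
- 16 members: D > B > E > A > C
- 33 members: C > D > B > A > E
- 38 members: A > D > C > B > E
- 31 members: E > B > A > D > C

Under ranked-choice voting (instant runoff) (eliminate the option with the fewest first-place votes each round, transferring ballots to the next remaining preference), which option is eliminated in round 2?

Round 1: A 38, B 12, C 33, D 16, E 31. Eliminate B.
Round 2: A 38, C 45, D 16, E 31. Eliminate D.

D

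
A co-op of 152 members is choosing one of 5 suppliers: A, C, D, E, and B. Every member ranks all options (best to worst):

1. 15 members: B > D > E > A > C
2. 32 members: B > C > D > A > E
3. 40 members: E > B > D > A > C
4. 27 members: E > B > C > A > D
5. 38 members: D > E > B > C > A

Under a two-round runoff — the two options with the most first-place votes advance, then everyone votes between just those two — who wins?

E

Round 1 first-place votes: A 0, C 0, D 38, E 67, B 47.
E and B advance.
Runoff: E is preferred to B by 105 voters; B by 47.
E wins the runoff.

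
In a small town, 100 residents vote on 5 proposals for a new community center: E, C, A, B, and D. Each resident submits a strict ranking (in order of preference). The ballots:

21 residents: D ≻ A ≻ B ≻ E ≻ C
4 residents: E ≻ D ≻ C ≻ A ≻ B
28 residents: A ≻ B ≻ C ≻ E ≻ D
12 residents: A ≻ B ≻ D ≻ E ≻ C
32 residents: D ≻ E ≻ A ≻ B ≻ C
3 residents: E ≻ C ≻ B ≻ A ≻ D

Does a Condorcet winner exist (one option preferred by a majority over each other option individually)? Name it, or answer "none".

D vs E: 65–35 for D.
D vs C: 69–31 for D.
D vs A: 57–43 for D.
D vs B: 57–43 for D.
D beats every other option head-to-head.

D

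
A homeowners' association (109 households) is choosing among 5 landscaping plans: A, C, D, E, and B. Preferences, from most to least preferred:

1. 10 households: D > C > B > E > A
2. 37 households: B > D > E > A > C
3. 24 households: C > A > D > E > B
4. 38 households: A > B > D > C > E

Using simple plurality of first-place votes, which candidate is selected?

A

First-place votes: A 38, C 24, D 10, E 0, B 37.
A has the most first-place votes.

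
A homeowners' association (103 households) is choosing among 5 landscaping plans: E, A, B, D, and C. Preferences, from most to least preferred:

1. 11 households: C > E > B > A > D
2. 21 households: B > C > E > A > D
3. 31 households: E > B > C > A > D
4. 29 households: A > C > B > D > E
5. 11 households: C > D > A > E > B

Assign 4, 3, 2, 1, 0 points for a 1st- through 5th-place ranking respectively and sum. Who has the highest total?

E: 11·3 + 21·2 + 31·4 + 29·0 + 11·1 = 210
A: 11·1 + 21·1 + 31·1 + 29·4 + 11·2 = 201
B: 11·2 + 21·4 + 31·3 + 29·2 + 11·0 = 257
D: 11·0 + 21·0 + 31·0 + 29·1 + 11·3 = 62
C: 11·4 + 21·3 + 31·2 + 29·3 + 11·4 = 300
C has the highest Borda score (300).

C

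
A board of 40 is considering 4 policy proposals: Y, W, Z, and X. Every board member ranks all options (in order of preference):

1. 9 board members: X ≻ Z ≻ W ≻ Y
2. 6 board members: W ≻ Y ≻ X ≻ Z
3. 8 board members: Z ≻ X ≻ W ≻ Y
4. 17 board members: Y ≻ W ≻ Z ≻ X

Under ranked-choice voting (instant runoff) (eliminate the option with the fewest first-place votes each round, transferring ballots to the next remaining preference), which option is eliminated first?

Round 1: Y 17, W 6, Z 8, X 9. Eliminate W.

W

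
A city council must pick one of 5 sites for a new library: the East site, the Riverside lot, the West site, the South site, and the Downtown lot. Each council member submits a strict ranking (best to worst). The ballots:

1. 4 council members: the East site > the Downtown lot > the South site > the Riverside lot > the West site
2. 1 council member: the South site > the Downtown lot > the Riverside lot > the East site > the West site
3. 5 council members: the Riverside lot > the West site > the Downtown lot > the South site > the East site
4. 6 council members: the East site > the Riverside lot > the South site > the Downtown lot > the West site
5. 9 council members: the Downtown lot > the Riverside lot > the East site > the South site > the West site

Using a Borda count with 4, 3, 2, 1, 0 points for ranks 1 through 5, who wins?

the East site: 4·4 + 1·1 + 5·0 + 6·4 + 9·2 = 59
the Riverside lot: 4·1 + 1·2 + 5·4 + 6·3 + 9·3 = 71
the West site: 4·0 + 1·0 + 5·3 + 6·0 + 9·0 = 15
the South site: 4·2 + 1·4 + 5·1 + 6·2 + 9·1 = 38
the Downtown lot: 4·3 + 1·3 + 5·2 + 6·1 + 9·4 = 67
the Riverside lot has the highest Borda score (71).

the Riverside lot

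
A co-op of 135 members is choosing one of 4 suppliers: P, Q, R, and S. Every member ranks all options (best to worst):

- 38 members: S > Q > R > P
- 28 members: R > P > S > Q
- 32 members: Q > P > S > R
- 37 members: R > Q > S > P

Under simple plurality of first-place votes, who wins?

R

First-place votes: P 0, Q 32, R 65, S 38.
R has the most first-place votes.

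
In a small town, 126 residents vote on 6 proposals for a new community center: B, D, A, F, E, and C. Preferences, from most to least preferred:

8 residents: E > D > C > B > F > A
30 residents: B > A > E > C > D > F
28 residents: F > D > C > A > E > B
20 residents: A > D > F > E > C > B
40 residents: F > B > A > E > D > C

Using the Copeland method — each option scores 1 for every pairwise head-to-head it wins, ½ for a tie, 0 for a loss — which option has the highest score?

F

B: beats D, A, E, and C; loses to F → score 4.
D: beats C; loses to B, A, F, and E → score 1.
A: beats D, E, and C; loses to B and F → score 3.
F: beats B, D, A, E, and C → score 5.
E: beats D and C; loses to B, A, and F → score 2.
C: loses to B, D, A, F, and E → score 0.
F has the best pairwise record.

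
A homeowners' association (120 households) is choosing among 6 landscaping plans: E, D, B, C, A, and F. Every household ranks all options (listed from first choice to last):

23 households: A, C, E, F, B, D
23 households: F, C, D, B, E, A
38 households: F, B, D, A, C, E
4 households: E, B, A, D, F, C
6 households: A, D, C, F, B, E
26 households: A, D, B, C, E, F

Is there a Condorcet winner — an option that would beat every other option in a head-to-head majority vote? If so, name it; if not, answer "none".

F vs E: 67–53 for F.
F vs D: 84–36 for F.
F vs B: 90–30 for F.
F vs C: 65–55 for F.
F vs A: 61–59 for F.
F beats every other option head-to-head.

F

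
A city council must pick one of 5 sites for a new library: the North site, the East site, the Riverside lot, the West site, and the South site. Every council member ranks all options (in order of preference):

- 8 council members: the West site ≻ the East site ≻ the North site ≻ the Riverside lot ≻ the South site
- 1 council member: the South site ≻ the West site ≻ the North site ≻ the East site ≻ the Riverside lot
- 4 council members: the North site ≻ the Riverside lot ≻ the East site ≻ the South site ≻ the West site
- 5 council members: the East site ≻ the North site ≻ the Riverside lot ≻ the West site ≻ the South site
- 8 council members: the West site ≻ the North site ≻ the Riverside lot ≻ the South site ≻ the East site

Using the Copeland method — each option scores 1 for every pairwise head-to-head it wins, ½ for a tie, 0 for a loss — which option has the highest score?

the North site: beats the Riverside lot and the South site; ties the East site; loses to the West site → score 2.5.
the East site: beats the Riverside lot and the South site; ties the North site; loses to the West site → score 2.5.
the Riverside lot: beats the South site; loses to the North site, the East site, and the West site → score 1.
the West site: beats the North site, the East site, the Riverside lot, and the South site → score 4.
the South site: loses to the North site, the East site, the Riverside lot, and the West site → score 0.
the West site has the best pairwise record.

the West site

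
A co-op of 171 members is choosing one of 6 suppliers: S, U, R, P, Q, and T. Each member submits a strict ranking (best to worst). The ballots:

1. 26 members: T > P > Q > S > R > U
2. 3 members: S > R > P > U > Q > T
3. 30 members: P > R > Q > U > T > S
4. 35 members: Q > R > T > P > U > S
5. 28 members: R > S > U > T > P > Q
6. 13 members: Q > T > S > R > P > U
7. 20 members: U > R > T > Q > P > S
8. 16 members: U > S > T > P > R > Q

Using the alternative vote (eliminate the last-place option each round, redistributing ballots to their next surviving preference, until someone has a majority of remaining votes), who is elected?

P

Round 1: S 3, U 36, R 28, P 30, Q 48, T 26. Eliminate S.
Round 2: U 36, R 31, P 30, Q 48, T 26. Eliminate T.
Round 3: U 36, R 31, P 56, Q 48. Eliminate R.
Round 4: U 64, P 59, Q 48. Eliminate Q.
Round 5: U 64, P 107. P has a majority.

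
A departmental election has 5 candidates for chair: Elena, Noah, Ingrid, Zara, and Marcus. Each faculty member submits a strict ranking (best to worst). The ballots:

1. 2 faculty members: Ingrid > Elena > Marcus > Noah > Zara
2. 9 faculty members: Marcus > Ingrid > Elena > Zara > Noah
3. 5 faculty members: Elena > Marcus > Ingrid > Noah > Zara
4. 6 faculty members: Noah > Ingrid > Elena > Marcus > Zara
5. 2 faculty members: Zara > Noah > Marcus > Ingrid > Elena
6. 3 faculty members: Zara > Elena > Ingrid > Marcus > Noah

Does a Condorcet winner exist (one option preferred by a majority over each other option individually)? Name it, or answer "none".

Checking pairwise contests:
Ingrid beats Elena 19–8.
Elena beats Noah 19–8.
Marcus beats Ingrid 16–11.
Elena beats Zara 22–5.
Elena beats Marcus 16–11.
Every option loses at least one head-to-head, so there is no Condorcet winner.

none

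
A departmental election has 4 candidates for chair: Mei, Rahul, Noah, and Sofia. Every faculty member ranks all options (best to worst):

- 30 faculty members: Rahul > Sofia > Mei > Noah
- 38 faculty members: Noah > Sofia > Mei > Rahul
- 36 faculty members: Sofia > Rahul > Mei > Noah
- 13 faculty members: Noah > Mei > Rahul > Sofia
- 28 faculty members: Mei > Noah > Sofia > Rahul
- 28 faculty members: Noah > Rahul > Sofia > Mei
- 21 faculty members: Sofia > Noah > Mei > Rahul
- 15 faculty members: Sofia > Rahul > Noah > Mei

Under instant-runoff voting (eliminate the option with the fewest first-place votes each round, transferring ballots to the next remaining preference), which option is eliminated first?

Round 1: Mei 28, Rahul 30, Noah 79, Sofia 72. Eliminate Mei.

Mei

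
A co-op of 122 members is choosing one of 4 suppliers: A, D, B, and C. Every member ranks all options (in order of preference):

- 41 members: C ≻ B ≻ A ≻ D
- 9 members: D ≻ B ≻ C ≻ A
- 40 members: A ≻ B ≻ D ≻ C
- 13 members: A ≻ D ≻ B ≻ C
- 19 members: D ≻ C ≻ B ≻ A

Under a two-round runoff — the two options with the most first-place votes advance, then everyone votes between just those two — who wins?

C

Round 1 first-place votes: A 53, D 28, B 0, C 41.
A and C advance.
Runoff: A is preferred to C by 53 voters; C by 69.
C wins the runoff.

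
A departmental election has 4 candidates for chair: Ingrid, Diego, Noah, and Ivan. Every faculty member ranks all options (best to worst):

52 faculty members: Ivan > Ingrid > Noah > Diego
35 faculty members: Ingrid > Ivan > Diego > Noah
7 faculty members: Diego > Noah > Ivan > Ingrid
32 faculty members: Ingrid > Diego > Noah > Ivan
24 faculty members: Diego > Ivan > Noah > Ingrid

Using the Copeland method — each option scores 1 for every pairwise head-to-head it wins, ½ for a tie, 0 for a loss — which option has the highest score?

Ingrid: beats Diego and Noah; loses to Ivan → score 2.
Diego: beats Noah; loses to Ingrid and Ivan → score 1.
Noah: loses to Ingrid, Diego, and Ivan → score 0.
Ivan: beats Ingrid, Diego, and Noah → score 3.
Ivan has the best pairwise record.

Ivan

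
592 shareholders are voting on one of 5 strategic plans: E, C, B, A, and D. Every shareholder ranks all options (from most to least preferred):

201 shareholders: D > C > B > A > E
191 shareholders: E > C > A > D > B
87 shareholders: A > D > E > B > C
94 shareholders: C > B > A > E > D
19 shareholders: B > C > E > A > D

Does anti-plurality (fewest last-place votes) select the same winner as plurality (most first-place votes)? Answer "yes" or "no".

Anti-plurality — last-place votes: E 201, C 87, B 191, A 0, D 113. Winner: A.
Plurality — first-place votes: E 191, C 94, B 19, A 87, D 201. Winner: D.
The two methods disagree.

no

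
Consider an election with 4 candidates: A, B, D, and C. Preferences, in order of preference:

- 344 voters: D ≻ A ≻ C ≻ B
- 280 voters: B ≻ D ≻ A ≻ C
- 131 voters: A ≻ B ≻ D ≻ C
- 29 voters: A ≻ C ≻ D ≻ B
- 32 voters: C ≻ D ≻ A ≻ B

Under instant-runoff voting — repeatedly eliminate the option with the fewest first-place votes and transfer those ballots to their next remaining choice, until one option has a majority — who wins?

B

Round 1: A 160, B 280, D 344, C 32. Eliminate C.
Round 2: A 160, B 280, D 376. Eliminate A.
Round 3: B 411, D 405. B has a majority.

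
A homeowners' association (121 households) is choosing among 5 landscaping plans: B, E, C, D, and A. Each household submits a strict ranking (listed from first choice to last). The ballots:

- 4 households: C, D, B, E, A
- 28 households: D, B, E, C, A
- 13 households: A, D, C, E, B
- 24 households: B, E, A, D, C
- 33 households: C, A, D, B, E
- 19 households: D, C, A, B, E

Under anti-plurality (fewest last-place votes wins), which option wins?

D

Last-place votes: B 13, E 52, C 24, D 0, A 32.
D is ranked last by the fewest voters, so D wins.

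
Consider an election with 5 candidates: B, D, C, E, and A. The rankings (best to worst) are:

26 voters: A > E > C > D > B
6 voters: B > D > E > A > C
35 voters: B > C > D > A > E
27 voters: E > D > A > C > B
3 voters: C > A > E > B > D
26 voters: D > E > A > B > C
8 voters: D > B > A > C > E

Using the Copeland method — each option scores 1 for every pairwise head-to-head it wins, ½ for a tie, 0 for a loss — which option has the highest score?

B: beats C; loses to D, E, and A → score 1.
D: beats B, C, E, and A → score 4.
C: loses to B, D, E, and A → score 0.
E: beats B and C; loses to D and A → score 2.
A: beats B, C, and E; loses to D → score 3.
D has the best pairwise record.

D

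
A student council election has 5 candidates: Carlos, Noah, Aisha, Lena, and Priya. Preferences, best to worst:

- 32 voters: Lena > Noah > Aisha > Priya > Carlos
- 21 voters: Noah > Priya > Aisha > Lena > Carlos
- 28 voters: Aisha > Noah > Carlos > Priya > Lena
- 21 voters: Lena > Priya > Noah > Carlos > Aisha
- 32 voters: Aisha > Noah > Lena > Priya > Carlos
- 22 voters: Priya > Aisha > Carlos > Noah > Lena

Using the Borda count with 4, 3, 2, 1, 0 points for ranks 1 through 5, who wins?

Noah

Carlos: 32·0 + 21·0 + 28·2 + 21·1 + 32·0 + 22·2 = 121
Noah: 32·3 + 21·4 + 28·3 + 21·2 + 32·3 + 22·1 = 424
Aisha: 32·2 + 21·2 + 28·4 + 21·0 + 32·4 + 22·3 = 412
Lena: 32·4 + 21·1 + 28·0 + 21·4 + 32·2 + 22·0 = 297
Priya: 32·1 + 21·3 + 28·1 + 21·3 + 32·1 + 22·4 = 306
Noah has the highest Borda score (424).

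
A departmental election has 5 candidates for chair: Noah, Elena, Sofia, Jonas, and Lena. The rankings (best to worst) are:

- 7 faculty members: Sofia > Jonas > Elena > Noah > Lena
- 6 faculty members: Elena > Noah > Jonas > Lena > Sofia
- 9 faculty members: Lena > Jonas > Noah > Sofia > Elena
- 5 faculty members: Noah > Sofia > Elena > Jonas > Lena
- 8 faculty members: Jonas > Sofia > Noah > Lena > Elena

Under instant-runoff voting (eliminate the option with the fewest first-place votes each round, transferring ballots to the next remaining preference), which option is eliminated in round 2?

Round 1: Noah 5, Elena 6, Sofia 7, Jonas 8, Lena 9. Eliminate Noah.
Round 2: Elena 6, Sofia 12, Jonas 8, Lena 9. Eliminate Elena.

Elena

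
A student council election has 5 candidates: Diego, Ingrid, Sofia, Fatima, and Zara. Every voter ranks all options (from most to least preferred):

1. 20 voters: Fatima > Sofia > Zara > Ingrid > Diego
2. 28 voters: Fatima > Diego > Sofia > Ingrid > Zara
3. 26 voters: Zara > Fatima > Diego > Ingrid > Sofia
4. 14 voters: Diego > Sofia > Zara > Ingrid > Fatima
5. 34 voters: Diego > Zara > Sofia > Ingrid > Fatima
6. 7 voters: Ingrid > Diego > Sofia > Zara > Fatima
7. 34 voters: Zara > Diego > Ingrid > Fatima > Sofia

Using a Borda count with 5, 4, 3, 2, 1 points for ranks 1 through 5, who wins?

Diego: 20·1 + 28·4 + 26·3 + 14·5 + 34·5 + 7·4 + 34·4 = 614
Ingrid: 20·2 + 28·2 + 26·2 + 14·2 + 34·2 + 7·5 + 34·3 = 381
Sofia: 20·4 + 28·3 + 26·1 + 14·4 + 34·3 + 7·3 + 34·1 = 403
Fatima: 20·5 + 28·5 + 26·4 + 14·1 + 34·1 + 7·1 + 34·2 = 467
Zara: 20·3 + 28·1 + 26·5 + 14·3 + 34·4 + 7·2 + 34·5 = 580
Diego has the highest Borda score (614).

Diego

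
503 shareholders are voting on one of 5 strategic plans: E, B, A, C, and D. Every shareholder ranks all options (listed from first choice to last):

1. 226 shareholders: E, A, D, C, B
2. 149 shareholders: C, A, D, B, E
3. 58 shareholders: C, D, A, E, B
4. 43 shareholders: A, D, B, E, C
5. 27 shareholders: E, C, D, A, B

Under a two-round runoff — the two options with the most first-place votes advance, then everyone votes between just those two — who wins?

Round 1 first-place votes: E 253, B 0, A 43, C 207, D 0.
E and C advance.
Runoff: E is preferred to C by 296 voters; C by 207.
E wins the runoff.

E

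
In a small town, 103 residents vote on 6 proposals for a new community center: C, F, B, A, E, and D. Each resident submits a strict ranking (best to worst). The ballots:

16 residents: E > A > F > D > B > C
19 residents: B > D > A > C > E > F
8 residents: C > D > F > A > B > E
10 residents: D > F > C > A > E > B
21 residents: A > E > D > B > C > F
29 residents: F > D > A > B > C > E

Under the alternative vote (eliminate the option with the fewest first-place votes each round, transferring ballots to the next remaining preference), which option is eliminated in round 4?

Round 1: C 8, F 29, B 19, A 21, E 16, D 10. Eliminate C.
Round 2: F 29, B 19, A 21, E 16, D 18. Eliminate E.
Round 3: F 29, B 19, A 37, D 18. Eliminate D.
Round 4: F 47, B 19, A 37. Eliminate B.

B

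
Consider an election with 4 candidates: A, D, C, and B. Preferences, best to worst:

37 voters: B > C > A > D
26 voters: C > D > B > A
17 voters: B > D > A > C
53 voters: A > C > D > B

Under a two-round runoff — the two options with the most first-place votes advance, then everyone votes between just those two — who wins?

Round 1 first-place votes: A 53, D 0, C 26, B 54.
B and A advance.
Runoff: B is preferred to A by 80 voters; A by 53.
B wins the runoff.

B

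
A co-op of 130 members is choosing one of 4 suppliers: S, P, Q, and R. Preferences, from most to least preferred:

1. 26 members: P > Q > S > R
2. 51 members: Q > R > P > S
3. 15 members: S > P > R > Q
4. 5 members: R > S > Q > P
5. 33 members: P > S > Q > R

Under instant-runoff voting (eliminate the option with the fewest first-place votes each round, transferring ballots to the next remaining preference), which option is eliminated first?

R

Round 1: S 15, P 59, Q 51, R 5. Eliminate R.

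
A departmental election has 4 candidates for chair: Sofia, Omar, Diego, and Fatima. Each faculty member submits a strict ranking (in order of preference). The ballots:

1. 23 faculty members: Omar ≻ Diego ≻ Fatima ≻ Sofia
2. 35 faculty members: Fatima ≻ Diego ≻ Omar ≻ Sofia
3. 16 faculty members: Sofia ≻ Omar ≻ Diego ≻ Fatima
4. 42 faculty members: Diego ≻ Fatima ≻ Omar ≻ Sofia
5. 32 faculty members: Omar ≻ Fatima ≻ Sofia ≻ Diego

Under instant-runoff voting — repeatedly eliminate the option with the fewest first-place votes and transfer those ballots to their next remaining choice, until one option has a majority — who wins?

Round 1: Sofia 16, Omar 55, Diego 42, Fatima 35. Eliminate Sofia.
Round 2: Omar 71, Diego 42, Fatima 35. Eliminate Fatima.
Round 3: Omar 71, Diego 77. Diego has a majority.

Diego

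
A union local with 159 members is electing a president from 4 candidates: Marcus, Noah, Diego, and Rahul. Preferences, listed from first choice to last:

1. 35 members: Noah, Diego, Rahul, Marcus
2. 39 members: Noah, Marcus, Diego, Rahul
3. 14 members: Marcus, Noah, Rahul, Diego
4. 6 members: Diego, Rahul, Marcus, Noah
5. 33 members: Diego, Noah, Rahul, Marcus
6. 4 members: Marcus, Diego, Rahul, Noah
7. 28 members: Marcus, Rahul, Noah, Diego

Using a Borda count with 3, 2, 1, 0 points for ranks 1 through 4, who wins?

Noah

Marcus: 35·0 + 39·2 + 14·3 + 6·1 + 33·0 + 4·3 + 28·3 = 222
Noah: 35·3 + 39·3 + 14·2 + 6·0 + 33·2 + 4·0 + 28·1 = 344
Diego: 35·2 + 39·1 + 14·0 + 6·3 + 33·3 + 4·2 + 28·0 = 234
Rahul: 35·1 + 39·0 + 14·1 + 6·2 + 33·1 + 4·1 + 28·2 = 154
Noah has the highest Borda score (344).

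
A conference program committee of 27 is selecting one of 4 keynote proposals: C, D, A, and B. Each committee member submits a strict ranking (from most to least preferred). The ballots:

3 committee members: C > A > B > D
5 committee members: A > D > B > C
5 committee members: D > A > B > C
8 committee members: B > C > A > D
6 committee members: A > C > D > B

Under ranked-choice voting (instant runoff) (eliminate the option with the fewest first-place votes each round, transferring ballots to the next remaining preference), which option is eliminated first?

C

Round 1: C 3, D 5, A 11, B 8. Eliminate C.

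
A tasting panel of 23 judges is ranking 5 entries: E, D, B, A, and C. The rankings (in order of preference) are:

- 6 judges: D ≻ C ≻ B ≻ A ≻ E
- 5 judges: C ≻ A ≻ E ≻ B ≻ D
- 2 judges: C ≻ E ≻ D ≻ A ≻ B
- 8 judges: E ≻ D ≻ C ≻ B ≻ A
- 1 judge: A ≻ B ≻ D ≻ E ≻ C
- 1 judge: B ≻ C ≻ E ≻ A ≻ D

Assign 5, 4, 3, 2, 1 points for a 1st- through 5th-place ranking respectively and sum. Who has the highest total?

E: 6·1 + 5·3 + 2·4 + 8·5 + 1·2 + 1·3 = 74
D: 6·5 + 5·1 + 2·3 + 8·4 + 1·3 + 1·1 = 77
B: 6·3 + 5·2 + 2·1 + 8·2 + 1·4 + 1·5 = 55
A: 6·2 + 5·4 + 2·2 + 8·1 + 1·5 + 1·2 = 51
C: 6·4 + 5·5 + 2·5 + 8·3 + 1·1 + 1·4 = 88
C has the highest Borda score (88).

C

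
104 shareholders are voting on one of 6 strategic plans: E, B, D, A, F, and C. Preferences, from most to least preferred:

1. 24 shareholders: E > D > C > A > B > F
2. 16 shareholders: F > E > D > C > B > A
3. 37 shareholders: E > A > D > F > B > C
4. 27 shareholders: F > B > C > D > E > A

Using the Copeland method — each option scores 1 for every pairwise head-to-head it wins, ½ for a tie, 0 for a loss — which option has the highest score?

E: beats B, D, A, F, and C → score 5.
B: beats C; loses to E, D, A, and F → score 1.
D: beats B, A, F, and C; loses to E → score 4.
A: beats B and F; loses to E, D, and C → score 2.
F: beats B and C; loses to E, D, and A → score 2.
C: beats A; loses to E, B, D, and F → score 1.
E has the best pairwise record.

E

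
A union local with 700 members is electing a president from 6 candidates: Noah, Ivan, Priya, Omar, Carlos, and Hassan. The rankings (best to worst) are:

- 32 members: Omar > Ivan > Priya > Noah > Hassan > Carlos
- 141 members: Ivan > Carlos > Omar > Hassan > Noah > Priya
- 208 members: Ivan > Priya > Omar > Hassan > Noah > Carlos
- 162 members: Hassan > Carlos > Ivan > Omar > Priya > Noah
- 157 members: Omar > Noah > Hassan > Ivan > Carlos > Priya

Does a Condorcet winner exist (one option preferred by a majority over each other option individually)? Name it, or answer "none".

Ivan vs Noah: 543–157 for Ivan.
Ivan vs Priya: 700–0 for Ivan.
Ivan vs Omar: 511–189 for Ivan.
Ivan vs Carlos: 538–162 for Ivan.
Ivan vs Hassan: 381–319 for Ivan.
Ivan beats every other option head-to-head.

Ivan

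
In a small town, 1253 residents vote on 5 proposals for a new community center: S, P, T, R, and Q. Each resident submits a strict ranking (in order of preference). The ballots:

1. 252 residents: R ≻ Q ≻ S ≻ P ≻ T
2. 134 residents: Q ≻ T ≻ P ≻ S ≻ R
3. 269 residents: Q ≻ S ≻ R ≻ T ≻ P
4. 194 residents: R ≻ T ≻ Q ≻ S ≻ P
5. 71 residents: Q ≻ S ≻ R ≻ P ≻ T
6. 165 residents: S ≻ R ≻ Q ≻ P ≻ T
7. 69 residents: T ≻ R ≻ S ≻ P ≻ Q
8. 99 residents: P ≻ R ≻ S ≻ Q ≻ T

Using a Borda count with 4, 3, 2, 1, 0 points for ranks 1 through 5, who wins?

S: 252·2 + 134·1 + 269·3 + 194·1 + 71·3 + 165·4 + 69·2 + 99·2 = 2848
P: 252·1 + 134·2 + 269·0 + 194·0 + 71·1 + 165·1 + 69·1 + 99·4 = 1221
T: 252·0 + 134·3 + 269·1 + 194·3 + 71·0 + 165·0 + 69·4 + 99·0 = 1529
R: 252·4 + 134·0 + 269·2 + 194·4 + 71·2 + 165·3 + 69·3 + 99·3 = 3463
Q: 252·3 + 134·4 + 269·4 + 194·2 + 71·4 + 165·2 + 69·0 + 99·1 = 3469
Q has the highest Borda score (3469).

Q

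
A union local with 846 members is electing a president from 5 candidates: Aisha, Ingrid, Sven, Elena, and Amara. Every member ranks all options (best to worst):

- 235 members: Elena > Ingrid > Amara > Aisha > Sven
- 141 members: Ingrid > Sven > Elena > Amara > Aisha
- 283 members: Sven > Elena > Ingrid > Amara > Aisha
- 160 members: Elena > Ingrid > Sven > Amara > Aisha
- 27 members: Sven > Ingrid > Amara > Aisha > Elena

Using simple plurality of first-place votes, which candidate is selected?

First-place votes: Aisha 0, Ingrid 141, Sven 310, Elena 395, Amara 0.
Elena has the most first-place votes.

Elena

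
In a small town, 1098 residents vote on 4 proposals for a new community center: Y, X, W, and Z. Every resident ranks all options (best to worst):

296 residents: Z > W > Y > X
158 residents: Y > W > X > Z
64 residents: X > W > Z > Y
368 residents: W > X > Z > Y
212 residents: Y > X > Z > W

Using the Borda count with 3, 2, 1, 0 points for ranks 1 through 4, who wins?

Y: 296·1 + 158·3 + 64·0 + 368·0 + 212·3 = 1406
X: 296·0 + 158·1 + 64·3 + 368·2 + 212·2 = 1510
W: 296·2 + 158·2 + 64·2 + 368·3 + 212·0 = 2140
Z: 296·3 + 158·0 + 64·1 + 368·1 + 212·1 = 1532
W has the highest Borda score (2140).

W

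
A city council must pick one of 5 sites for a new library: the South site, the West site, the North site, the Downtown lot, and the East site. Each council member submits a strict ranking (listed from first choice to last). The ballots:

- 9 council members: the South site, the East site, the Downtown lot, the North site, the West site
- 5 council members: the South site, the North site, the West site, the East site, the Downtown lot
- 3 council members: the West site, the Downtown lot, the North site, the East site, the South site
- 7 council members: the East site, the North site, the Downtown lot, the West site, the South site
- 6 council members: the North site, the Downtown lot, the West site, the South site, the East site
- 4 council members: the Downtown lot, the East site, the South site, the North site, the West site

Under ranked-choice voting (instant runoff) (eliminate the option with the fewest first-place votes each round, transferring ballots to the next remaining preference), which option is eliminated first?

the West site

Round 1: the South site 14, the West site 3, the North site 6, the Downtown lot 4, the East site 7. Eliminate the West site.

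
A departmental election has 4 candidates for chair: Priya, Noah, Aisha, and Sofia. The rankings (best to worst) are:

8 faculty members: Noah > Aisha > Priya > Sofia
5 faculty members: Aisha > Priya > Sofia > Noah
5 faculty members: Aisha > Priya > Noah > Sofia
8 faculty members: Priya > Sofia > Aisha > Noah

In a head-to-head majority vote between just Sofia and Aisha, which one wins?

Aisha

Voters preferring Sofia to Aisha: 8; preferring Aisha to Sofia: 18.
Aisha wins the head-to-head.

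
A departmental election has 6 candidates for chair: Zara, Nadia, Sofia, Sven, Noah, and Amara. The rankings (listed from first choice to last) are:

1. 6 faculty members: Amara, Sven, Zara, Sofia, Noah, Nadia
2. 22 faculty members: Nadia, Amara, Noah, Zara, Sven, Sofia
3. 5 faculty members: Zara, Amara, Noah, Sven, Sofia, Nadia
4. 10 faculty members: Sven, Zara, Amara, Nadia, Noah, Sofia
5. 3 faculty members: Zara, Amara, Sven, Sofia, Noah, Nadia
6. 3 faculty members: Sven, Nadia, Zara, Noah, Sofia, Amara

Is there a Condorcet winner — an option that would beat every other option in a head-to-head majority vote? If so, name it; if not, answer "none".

none

Checking pairwise contests:
Nadia beats Zara 25–24.
Sven beats Nadia 27–22.
Zara beats Sofia 49–0.
Zara beats Sven 30–19.
Zara beats Noah 27–22.
Nadia beats Amara 25–24.
Every option loses at least one head-to-head, so there is no Condorcet winner.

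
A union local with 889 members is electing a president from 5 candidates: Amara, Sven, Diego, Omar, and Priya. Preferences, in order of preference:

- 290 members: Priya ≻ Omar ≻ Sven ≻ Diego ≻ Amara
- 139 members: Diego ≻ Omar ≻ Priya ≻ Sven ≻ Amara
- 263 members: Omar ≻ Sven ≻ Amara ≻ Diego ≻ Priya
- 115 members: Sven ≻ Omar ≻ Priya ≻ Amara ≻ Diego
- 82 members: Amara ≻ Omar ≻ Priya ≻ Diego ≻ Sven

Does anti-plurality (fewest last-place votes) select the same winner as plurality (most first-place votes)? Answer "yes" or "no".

Anti-plurality — last-place votes: Amara 429, Sven 82, Diego 115, Omar 0, Priya 263. Winner: Omar.
Plurality — first-place votes: Amara 82, Sven 115, Diego 139, Omar 263, Priya 290. Winner: Priya.
The two methods disagree.

no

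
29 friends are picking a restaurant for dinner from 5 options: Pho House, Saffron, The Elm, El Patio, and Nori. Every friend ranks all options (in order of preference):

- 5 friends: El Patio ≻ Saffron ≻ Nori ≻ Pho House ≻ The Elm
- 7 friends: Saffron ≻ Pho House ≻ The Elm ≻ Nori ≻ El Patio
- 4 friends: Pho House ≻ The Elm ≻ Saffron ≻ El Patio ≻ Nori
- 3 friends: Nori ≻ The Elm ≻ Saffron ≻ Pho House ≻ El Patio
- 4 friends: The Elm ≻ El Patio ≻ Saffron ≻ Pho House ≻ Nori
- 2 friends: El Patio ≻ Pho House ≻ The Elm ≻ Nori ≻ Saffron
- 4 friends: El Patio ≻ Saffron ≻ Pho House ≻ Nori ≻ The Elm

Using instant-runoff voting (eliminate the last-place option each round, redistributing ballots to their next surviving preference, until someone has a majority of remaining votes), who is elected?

Round 1: Pho House 4, Saffron 7, The Elm 4, El Patio 11, Nori 3. Eliminate Nori.
Round 2: Pho House 4, Saffron 7, The Elm 7, El Patio 11. Eliminate Pho House.
Round 3: Saffron 7, The Elm 11, El Patio 11. Eliminate Saffron.
Round 4: The Elm 18, El Patio 11. The Elm has a majority.

The Elm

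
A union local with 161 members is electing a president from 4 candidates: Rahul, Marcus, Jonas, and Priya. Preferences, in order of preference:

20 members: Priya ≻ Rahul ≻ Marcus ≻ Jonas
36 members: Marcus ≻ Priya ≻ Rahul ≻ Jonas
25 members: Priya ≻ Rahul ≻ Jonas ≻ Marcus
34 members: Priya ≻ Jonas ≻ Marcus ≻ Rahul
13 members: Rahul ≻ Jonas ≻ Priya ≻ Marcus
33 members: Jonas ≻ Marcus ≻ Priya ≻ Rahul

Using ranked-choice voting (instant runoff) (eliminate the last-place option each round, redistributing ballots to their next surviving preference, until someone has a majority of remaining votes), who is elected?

Round 1: Rahul 13, Marcus 36, Jonas 33, Priya 79. Eliminate Rahul.
Round 2: Marcus 36, Jonas 46, Priya 79. Eliminate Marcus.
Round 3: Jonas 46, Priya 115. Priya has a majority.

Priya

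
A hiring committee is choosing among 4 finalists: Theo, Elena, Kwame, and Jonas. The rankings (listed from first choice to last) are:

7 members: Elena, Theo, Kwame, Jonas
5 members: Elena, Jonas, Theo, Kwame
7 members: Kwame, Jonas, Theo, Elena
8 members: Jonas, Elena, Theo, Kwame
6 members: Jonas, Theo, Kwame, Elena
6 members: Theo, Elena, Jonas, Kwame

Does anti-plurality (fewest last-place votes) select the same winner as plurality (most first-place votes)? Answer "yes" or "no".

Anti-plurality — last-place votes: Theo 0, Elena 13, Kwame 19, Jonas 7. Winner: Theo.
Plurality — first-place votes: Theo 6, Elena 12, Kwame 7, Jonas 14. Winner: Jonas.
The two methods disagree.

no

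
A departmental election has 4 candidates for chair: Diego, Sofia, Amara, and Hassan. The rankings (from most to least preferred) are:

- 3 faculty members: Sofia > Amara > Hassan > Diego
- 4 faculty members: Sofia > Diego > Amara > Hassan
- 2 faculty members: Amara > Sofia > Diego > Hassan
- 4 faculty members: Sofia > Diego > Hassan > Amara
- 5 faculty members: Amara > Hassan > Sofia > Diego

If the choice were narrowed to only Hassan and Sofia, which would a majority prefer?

Sofia

Voters preferring Hassan to Sofia: 5; preferring Sofia to Hassan: 13.
Sofia wins the head-to-head.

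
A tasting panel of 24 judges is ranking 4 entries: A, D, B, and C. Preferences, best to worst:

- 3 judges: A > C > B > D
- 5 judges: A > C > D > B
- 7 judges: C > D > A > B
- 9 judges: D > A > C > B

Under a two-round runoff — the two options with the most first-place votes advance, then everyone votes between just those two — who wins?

D

Round 1 first-place votes: A 8, D 9, B 0, C 7.
D and A advance.
Runoff: D is preferred to A by 16 voters; A by 8.
D wins the runoff.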